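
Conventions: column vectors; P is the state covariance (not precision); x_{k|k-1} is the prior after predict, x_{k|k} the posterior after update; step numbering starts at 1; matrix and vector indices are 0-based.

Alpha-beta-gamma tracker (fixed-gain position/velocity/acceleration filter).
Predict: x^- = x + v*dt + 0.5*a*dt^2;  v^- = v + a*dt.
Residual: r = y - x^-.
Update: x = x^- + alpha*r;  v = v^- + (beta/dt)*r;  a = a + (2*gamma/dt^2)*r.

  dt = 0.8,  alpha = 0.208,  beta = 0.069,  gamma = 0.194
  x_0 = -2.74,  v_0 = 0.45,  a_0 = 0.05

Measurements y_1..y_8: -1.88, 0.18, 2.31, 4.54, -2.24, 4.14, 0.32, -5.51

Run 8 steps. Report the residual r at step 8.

step 1: x_pred=-2.3640  r=0.4840  x^+=-2.2633  v^+=0.5317  a^+=0.3434
step 2: x_pred=-1.7280  r=1.9080  x^+=-1.3312  v^+=0.9711  a^+=1.5002
step 3: x_pred=-0.0743  r=2.3843  x^+=0.4217  v^+=2.3768  a^+=2.9456
step 4: x_pred=3.2657  r=1.2743  x^+=3.5308  v^+=4.8432  a^+=3.7182
step 5: x_pred=8.5952  r=-10.8352  x^+=6.3415  v^+=6.8832  a^+=-2.8507
step 6: x_pred=10.9358  r=-6.7958  x^+=9.5223  v^+=4.0166  a^+=-6.9707
step 7: x_pred=10.5049  r=-10.1849  x^+=8.3865  v^+=-2.4384  a^+=-13.1453
step 8: x_pred=2.2293  r=-7.7393  x^+=0.6195  v^+=-13.6221  a^+=-17.8372

resid = -7.7393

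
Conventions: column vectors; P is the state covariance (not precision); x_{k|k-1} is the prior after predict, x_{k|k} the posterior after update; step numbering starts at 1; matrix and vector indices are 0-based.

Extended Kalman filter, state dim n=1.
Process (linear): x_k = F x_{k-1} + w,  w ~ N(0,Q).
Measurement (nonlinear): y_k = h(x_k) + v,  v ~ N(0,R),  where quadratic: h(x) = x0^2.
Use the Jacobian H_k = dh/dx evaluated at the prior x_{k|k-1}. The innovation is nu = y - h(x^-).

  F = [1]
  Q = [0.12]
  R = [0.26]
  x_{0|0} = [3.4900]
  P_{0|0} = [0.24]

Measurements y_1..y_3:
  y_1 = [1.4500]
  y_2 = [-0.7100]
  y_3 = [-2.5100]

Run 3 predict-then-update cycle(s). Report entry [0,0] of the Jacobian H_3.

H_jac[0,0] = 1.8898

step 1: x^-=[3.4900]  P^-=[0.3600]  H_jac=[6.9800]  S=[17.7993]  K=[0.1412]  nu=[-10.7301]  x^+=[1.9752]  P^+=[0.0053]
step 2: x^-=[1.9752]  P^-=[0.1253]  H_jac=[3.9504]  S=[2.2147]  K=[0.2234]  nu=[-4.6114]  x^+=[0.9449]  P^+=[0.0147]
step 3: x^-=[0.9449]  P^-=[0.1347]  H_jac=[1.8898]  S=[0.7411]  K=[0.3435]  nu=[-3.4028]  x^+=[-0.2240]  P^+=[0.0473]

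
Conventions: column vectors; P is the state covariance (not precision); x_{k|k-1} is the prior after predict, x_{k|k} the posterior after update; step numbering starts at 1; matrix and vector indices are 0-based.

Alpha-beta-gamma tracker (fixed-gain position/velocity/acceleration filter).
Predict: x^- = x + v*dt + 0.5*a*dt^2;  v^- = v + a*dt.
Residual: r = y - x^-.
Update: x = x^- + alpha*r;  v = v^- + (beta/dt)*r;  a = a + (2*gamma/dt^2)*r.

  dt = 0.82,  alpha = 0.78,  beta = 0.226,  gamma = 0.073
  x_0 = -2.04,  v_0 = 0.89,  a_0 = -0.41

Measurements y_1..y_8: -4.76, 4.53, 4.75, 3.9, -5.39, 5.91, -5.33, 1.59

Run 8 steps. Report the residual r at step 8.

step 1: x_pred=-1.4480  r=-3.3120  x^+=-4.0314  v^+=-0.3590  a^+=-1.1291
step 2: x_pred=-4.7054  r=9.2354  x^+=2.4982  v^+=1.2605  a^+=0.8762
step 3: x_pred=3.8264  r=0.9236  x^+=4.5468  v^+=2.2335  a^+=1.0767
step 4: x_pred=6.7402  r=-2.8402  x^+=4.5249  v^+=2.3336  a^+=0.4600
step 5: x_pred=6.5931  r=-11.9831  x^+=-2.7537  v^+=-0.5919  a^+=-2.1419
step 6: x_pred=-3.9592  r=9.8692  x^+=3.7388  v^+=0.3718  a^+=0.0010
step 7: x_pred=4.0440  r=-9.3740  x^+=-3.2677  v^+=-2.2109  a^+=-2.0344
step 8: x_pred=-5.7646  r=7.3546  x^+=-0.0280  v^+=-1.8521  a^+=-0.4375

resid = 7.3546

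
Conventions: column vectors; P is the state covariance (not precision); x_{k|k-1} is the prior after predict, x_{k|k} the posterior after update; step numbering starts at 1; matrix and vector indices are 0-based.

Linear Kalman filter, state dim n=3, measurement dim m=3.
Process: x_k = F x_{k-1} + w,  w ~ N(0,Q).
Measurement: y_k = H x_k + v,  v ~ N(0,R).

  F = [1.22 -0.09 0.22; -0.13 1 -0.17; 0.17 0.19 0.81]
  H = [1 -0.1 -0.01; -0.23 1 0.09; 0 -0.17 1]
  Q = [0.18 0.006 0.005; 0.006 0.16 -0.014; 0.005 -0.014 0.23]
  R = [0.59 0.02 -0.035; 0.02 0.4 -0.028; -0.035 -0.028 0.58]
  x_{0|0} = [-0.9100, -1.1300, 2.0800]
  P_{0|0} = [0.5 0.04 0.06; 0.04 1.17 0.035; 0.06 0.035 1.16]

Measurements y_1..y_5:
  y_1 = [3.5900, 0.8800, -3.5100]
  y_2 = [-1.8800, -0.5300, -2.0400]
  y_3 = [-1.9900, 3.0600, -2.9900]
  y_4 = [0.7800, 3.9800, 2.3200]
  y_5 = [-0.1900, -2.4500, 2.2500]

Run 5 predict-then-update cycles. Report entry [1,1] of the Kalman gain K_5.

step 1: x^-=[-0.5509, -1.3653, 1.3154]  P^-=[1.0119 -0.1786 0.3645; -0.1786 1.3523 0.0625; 0.3645 0.0625 1.0776]  S=[1.6441 -0.4992 0.3660; -0.4992 1.8929 -0.1902; 0.3660 -0.1902 1.6755]  K=[0.5910 -0.0338 0.1028; 0.0410 0.7475 -0.0240; 0.1119 0.1325 0.6274]  nu=[4.0175, 2.0002, -5.0575]  x^+=[1.2360, 0.4162, -1.1431]  P^+=[0.3521 0.0717 0.0521; 0.0717 0.3154 0.0173; 0.0521 0.0173 0.3592]
step 2: x^-=[1.2190, 0.4498, -0.6367]  P^-=[0.7355 -0.0115 0.2050; -0.0115 0.4695 0.0056; 0.2050 0.0056 0.5116]  S=[1.3285 -0.1896 0.1743; -0.1896 0.9104 -0.1039; 0.1743 -0.1039 1.1032]  K=[0.5321 -0.0562 0.0983; 0.0337 0.5236 -0.0233; 0.1016 0.0779 0.4541]  nu=[-3.0604, -0.6422, -1.3268]  x^+=[-0.5036, 0.0414, -1.6001]  P^+=[0.3152 0.0535 0.0490; 0.0535 0.2223 0.0084; 0.0490 0.0084 0.2591]
step 3: x^-=[-0.9701, 0.3789, -1.3739]  P^-=[0.6777 -0.0174 0.1743; -0.0174 0.3805 -0.0067; 0.1743 -0.0067 0.4367]  S=[1.2715 -0.1759 0.1451; -0.1759 0.8195 -0.1007; 0.1451 -0.1007 1.0299]  K=[0.5126 -0.0708 0.0930; 0.0246 0.4705 -0.0267; 0.0952 0.0627 0.4178]  nu=[-0.9957, 2.5816, -1.5517]  x^+=[-1.8078, 1.6105, -1.9551]  P^+=[0.3027 0.0448 0.0456; 0.0448 0.1993 0.0044; 0.0456 0.0044 0.2380]
step 4: x^-=[-2.7805, 2.1779, -1.5850]  P^-=[0.6581 -0.0234 0.1631; -0.0234 0.3602 -0.0118; 0.1631 -0.0118 0.4189]  S=[1.2532 -0.1764 0.1352; -0.1764 0.8003 -0.1016; 0.1352 -0.1016 1.0133]  K=[0.5052 -0.0773 0.0898; 0.0200 0.4562 -0.0290; 0.0918 0.0576 0.4089]  nu=[3.7625, 1.3053, 4.2752]  x^+=[-0.5969, 2.7247, 0.5836]  P^+=[0.2979 0.0413 0.0436; 0.0413 0.1930 0.0025; 0.0436 0.0025 0.2328]
step 5: x^-=[-0.8451, 2.7031, 0.8889]  P^-=[0.6505 -0.0262 0.1585; -0.0262 0.3551 -0.0139; 0.1585 -0.0139 0.4137]  S=[1.2461 -0.1774 0.1312; -0.1774 0.7958 -0.1023; 0.1312 -0.1023 1.0087]  K=[0.5022 -0.0797 0.0881; 0.0182 0.4524 -0.0301; 0.0901 0.0559 0.4064]  nu=[0.9343, -5.4275, 1.8206]  x^+=[0.2171, 0.2101, 1.4099]  P^+=[0.2961 0.0400 0.0426; 0.0400 0.1912 0.0017; 0.0426 0.0017 0.2313]

K[1,1] = 0.4524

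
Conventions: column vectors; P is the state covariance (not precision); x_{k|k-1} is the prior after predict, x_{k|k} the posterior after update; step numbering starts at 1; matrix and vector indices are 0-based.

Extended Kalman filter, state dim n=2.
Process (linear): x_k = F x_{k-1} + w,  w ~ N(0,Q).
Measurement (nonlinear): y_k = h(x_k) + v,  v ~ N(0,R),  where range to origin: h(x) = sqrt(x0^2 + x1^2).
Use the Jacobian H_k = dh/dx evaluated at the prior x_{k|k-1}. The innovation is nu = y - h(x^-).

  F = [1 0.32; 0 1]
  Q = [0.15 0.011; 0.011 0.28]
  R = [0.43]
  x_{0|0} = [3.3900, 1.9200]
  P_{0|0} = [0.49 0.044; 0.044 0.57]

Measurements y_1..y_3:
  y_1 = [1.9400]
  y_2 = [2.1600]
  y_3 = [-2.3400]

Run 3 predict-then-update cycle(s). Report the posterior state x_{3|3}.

step 1: x^-=[4.0044, 1.9200]  P^-=[0.7265 0.2374; 0.2374 0.8500]  H_jac=[0.9017 0.4323]  S=[1.3647]  K=[0.5553; 0.4261]  nu=[-2.5009]  x^+=[2.6158, 0.8543]  P^+=[0.3058 -0.0855; -0.0855 0.6022]
step 2: x^-=[2.8891, 0.8543]  P^-=[0.4627 0.1182; 0.1182 0.8822]  H_jac=[0.9590 0.2835]  S=[0.9907]  K=[0.4817; 0.3669]  nu=[-0.8528]  x^+=[2.4783, 0.5414]  P^+=[0.2328 -0.0569; -0.0569 0.7488]
step 3: x^-=[2.6516, 0.5414]  P^-=[0.4231 0.1937; 0.1937 1.0288]  H_jac=[0.9798 0.2001]  S=[0.9533]  K=[0.4755; 0.4150]  nu=[-5.0463]  x^+=[0.2520, -1.5529]  P^+=[0.2075 0.0056; 0.0056 0.8646]

x_post = [0.2520, -1.5529]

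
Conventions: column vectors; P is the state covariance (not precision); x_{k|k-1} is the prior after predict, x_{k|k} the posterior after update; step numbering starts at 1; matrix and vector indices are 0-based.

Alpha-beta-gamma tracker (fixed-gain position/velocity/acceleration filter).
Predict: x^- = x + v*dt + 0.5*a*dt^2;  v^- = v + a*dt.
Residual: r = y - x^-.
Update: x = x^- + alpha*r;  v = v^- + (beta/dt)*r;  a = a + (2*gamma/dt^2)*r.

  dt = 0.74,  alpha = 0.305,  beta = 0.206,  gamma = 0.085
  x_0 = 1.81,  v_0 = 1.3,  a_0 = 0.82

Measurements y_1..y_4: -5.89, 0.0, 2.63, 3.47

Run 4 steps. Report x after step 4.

step 1: x_pred=2.9965  r=-8.8865  x^+=0.2861  v^+=-0.5670  a^+=-1.9388
step 2: x_pred=-0.6643  r=0.6643  x^+=-0.4617  v^+=-1.8168  a^+=-1.7326
step 3: x_pred=-2.2805  r=4.9105  x^+=-0.7828  v^+=-1.7319  a^+=-0.2081
step 4: x_pred=-2.1214  r=5.5914  x^+=-0.4160  v^+=-0.3294  a^+=1.5277

x_post = -0.4160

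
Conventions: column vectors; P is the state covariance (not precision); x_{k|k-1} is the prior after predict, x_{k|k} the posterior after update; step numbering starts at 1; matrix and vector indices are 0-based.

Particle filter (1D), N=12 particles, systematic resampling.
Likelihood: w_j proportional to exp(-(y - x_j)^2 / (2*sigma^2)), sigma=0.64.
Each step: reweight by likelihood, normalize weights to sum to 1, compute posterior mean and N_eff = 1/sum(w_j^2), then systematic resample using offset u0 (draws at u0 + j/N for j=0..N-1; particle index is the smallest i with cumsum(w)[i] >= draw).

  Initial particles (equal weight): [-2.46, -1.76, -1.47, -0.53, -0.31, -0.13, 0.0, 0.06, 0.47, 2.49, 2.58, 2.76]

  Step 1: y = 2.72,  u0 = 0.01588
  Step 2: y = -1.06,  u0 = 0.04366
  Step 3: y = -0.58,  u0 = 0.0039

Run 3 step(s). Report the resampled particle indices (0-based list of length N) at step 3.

step 1: w=[0.0000, 0.0000, 0.0000, 0.0000, 0.0000, 0.0000, 0.0000, 0.0001, 0.0007, 0.3217, 0.3350, 0.3425]  mean=2.6109  Neff=3.0030  idx=[9, 9, 9, 9, 10, 10, 10, 10, 11, 11, 11, 11]
step 2: w=[0.1621, 0.1621, 0.1621, 0.1621, 0.0736, 0.0736, 0.0736, 0.0736, 0.0143, 0.0143, 0.0143, 0.0143]  mean=2.5319  Neff=7.8359  idx=[0, 0, 1, 1, 2, 2, 3, 3, 4, 5, 7, 9]
step 3: w=[0.1038, 0.1038, 0.1038, 0.1038, 0.1038, 0.1038, 0.1038, 0.1038, 0.0524, 0.0524, 0.0524, 0.0126]  mean=2.5075  Neff=10.5738  idx=[0, 0, 1, 2, 3, 4, 4, 5, 6, 7, 8, 9]

resampled_idx = [0, 0, 1, 2, 3, 4, 4, 5, 6, 7, 8, 9]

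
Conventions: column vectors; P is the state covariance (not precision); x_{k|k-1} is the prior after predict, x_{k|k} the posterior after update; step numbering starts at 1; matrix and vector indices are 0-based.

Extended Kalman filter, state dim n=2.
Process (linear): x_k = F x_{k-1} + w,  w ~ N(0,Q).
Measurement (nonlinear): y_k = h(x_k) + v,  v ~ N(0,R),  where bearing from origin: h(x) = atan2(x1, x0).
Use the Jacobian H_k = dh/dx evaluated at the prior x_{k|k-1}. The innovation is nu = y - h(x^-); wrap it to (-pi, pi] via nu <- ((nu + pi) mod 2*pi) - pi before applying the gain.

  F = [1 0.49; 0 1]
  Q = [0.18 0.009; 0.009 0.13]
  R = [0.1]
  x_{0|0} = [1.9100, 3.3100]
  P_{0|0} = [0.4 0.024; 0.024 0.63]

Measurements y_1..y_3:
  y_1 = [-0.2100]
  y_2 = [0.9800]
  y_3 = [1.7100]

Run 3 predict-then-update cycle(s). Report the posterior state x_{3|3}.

step 1: x^-=[3.5319, 3.3100]  P^-=[0.7548 0.3417; 0.3417 0.7600]  H_jac=[-0.1413 0.1507]  S=[0.1178]  K=[-0.4680; 0.5628]  nu=[-0.9630]  x^+=[3.9826, 2.7680]  P^+=[0.7290 0.3727; 0.3727 0.7227]
step 2: x^-=[5.3389, 2.7680]  P^-=[1.4478 0.7358; 0.7358 0.8527]  H_jac=[-0.0765 0.1476]  S=[0.1104]  K=[-0.0197; 0.6299]  nu=[0.5017]  x^+=[5.3290, 3.0840]  P^+=[1.4477 0.7372; 0.7372 0.8089]
step 3: x^-=[6.8401, 3.0840]  P^-=[2.5444 1.1426; 1.1426 0.9389]  H_jac=[-0.0548 0.1215]  S=[0.1063]  K=[-0.0053; 0.4844]  nu=[1.2864]  x^+=[6.8333, 3.7071]  P^+=[2.5444 1.1428; 1.1428 0.9139]

x_post = [6.8333, 3.7071]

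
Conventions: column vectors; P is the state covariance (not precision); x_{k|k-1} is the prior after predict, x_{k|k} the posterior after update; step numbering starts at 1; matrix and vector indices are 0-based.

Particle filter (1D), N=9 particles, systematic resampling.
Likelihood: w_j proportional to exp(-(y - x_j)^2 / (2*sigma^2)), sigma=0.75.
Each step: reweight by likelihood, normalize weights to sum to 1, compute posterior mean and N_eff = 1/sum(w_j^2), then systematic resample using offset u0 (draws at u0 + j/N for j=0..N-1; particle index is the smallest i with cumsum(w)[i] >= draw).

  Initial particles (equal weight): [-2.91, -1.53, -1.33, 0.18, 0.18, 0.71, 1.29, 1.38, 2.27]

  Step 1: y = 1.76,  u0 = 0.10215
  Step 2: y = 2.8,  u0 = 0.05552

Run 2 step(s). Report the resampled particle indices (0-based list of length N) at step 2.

resampled_idx = [2, 4, 6, 6, 7, 7, 7, 8, 8]

step 1: w=[0.0000, 0.0000, 0.0001, 0.0352, 0.0352, 0.1215, 0.2661, 0.2848, 0.2570]  mean=1.4186  Neff=4.2508  idx=[5, 6, 6, 6, 7, 7, 8, 8, 8]
step 2: w=[0.0067, 0.0427, 0.0427, 0.0427, 0.0540, 0.0540, 0.2524, 0.2524, 0.2524]  mean=2.0380  Neff=4.9381  idx=[2, 4, 6, 6, 7, 7, 7, 8, 8]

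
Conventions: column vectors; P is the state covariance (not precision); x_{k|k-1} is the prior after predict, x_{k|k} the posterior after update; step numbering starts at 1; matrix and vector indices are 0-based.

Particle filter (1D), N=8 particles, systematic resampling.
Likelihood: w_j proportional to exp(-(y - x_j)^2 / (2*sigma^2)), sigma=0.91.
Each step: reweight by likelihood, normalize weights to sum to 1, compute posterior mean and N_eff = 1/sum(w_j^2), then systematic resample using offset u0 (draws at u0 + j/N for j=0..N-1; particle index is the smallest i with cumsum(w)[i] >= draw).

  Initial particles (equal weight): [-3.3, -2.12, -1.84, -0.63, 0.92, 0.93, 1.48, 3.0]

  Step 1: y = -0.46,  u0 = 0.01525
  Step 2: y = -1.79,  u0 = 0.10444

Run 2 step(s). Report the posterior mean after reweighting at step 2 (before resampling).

step 1: w=[0.0034, 0.0850, 0.1421, 0.4410, 0.1421, 0.1398, 0.0462, 0.0003]  mean=-0.4007  Neff=3.7911  idx=[1, 2, 3, 3, 3, 3, 4, 5]
step 2: w=[0.2508, 0.2675, 0.1189, 0.1189, 0.1189, 0.1189, 0.0032, 0.0031]  mean=-1.3176  Neff=5.2361  idx=[0, 0, 1, 1, 2, 3, 4, 5]

post_mean = -1.3176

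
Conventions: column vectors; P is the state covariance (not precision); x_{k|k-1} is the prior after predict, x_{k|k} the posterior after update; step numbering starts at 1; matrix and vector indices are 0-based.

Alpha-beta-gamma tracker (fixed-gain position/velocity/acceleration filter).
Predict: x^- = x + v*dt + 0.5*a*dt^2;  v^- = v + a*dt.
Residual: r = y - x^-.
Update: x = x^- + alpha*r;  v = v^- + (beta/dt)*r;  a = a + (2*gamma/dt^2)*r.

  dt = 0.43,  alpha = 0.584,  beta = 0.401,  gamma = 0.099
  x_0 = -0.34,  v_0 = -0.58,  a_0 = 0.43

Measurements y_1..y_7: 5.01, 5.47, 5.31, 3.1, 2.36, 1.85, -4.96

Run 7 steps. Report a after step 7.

a_post = -10.9354

step 1: x_pred=-0.5496  r=5.5596  x^+=2.6972  v^+=4.7896  a^+=6.3835
step 2: x_pred=5.3469  r=0.1231  x^+=5.4188  v^+=7.6493  a^+=6.5154
step 3: x_pred=9.3103  r=-4.0003  x^+=6.9741  v^+=6.7204  a^+=2.2316
step 4: x_pred=10.0702  r=-6.9702  x^+=5.9996  v^+=1.1799  a^+=-5.2324
step 5: x_pred=6.0232  r=-3.6632  x^+=3.8839  v^+=-4.4863  a^+=-9.1552
step 6: x_pred=1.1084  r=0.7416  x^+=1.5415  v^+=-7.7314  a^+=-8.3611
step 7: x_pred=-2.5560  r=-2.4040  x^+=-3.9599  v^+=-13.5686  a^+=-10.9354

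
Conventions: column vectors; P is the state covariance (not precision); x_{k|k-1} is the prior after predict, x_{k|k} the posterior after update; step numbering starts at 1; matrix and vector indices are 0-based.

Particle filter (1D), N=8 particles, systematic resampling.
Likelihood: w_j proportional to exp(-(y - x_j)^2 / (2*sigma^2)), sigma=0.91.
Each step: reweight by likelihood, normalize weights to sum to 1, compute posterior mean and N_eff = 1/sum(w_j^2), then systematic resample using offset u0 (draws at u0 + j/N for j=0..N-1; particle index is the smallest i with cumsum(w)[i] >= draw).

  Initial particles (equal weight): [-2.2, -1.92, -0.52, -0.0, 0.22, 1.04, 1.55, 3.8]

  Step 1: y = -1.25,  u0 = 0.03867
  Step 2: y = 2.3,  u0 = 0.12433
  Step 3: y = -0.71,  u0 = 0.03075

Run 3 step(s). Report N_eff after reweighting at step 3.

N_eff = 7.7197

step 1: w=[0.2087, 0.2744, 0.2609, 0.1401, 0.0976, 0.0152, 0.0032, 0.0000]  mean=-1.0795  Neff=4.6233  idx=[0, 0, 1, 1, 2, 2, 3, 4]
step 2: w=[0.0000, 0.0000, 0.0002, 0.0002, 0.0628, 0.0628, 0.3133, 0.5607]  mean=0.0573  Neff=2.3786  idx=[5, 6, 6, 7, 7, 7, 7, 7]
step 3: w=[0.1805, 0.1361, 0.1361, 0.1095, 0.1095, 0.1095, 0.1095, 0.1095]  mean=0.0265  Neff=7.7197  idx=[0, 0, 1, 2, 3, 4, 5, 7]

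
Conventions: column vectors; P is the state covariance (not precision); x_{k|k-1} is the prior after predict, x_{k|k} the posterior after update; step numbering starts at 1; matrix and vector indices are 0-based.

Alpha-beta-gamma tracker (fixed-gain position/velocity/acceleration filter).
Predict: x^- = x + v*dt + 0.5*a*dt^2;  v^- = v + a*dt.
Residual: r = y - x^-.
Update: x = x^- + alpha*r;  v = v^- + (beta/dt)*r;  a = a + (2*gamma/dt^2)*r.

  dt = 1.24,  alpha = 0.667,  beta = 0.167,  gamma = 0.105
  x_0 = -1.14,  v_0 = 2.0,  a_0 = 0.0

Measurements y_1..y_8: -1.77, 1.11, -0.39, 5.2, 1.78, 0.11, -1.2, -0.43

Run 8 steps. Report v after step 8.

v_post = -1.8633

step 1: x_pred=1.3400  r=-3.1100  x^+=-0.7344  v^+=1.5812  a^+=-0.4248
step 2: x_pred=0.8997  r=0.2103  x^+=1.0400  v^+=1.0828  a^+=-0.3960
step 3: x_pred=2.0782  r=-2.4682  x^+=0.4319  v^+=0.2593  a^+=-0.7331
step 4: x_pred=0.1898  r=5.0102  x^+=3.5316  v^+=0.0250  a^+=-0.0488
step 5: x_pred=3.5250  r=-1.7450  x^+=2.3611  v^+=-0.2706  a^+=-0.2872
step 6: x_pred=1.8048  r=-1.6948  x^+=0.6744  v^+=-0.8549  a^+=-0.5186
step 7: x_pred=-0.7845  r=-0.4155  x^+=-1.0616  v^+=-1.5540  a^+=-0.5754
step 8: x_pred=-3.4310  r=3.0010  x^+=-1.4293  v^+=-1.8633  a^+=-0.1655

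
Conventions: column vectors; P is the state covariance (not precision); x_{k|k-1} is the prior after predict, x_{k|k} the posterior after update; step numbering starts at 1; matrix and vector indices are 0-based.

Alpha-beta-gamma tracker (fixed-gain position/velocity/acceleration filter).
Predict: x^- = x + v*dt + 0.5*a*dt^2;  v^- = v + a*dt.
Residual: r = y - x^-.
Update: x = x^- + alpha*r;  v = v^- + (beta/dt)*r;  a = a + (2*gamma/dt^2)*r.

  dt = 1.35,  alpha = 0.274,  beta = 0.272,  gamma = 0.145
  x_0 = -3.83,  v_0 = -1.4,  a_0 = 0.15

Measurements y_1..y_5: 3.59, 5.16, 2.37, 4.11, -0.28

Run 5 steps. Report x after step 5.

x_post = 14.8689

step 1: x_pred=-5.5833  r=9.1733  x^+=-3.0698  v^+=0.6508  a^+=1.6097
step 2: x_pred=-0.7245  r=5.8845  x^+=0.8879  v^+=4.0094  a^+=2.5460
step 3: x_pred=8.6207  r=-6.2507  x^+=6.9080  v^+=6.1872  a^+=1.5514
step 4: x_pred=16.6744  r=-12.5644  x^+=13.2318  v^+=5.7501  a^+=-0.4479
step 5: x_pred=20.5863  r=-20.8663  x^+=14.8689  v^+=0.9413  a^+=-3.7681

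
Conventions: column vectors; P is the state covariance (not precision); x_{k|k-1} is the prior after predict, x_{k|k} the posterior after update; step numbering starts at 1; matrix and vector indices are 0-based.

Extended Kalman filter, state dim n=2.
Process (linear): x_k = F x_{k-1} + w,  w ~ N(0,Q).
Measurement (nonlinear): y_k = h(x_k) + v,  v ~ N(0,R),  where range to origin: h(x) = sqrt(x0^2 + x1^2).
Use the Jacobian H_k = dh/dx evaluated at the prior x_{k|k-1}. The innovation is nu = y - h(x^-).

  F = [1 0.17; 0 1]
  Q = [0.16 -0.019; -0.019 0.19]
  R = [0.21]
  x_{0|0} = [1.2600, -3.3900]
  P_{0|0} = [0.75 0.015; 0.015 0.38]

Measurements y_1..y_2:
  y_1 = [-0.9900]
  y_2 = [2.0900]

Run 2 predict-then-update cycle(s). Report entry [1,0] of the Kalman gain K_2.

K[1,0] = -0.5494

step 1: x^-=[0.6837, -3.3900]  P^-=[0.9261 0.0606; 0.0606 0.5700]  H_jac=[0.1977 -0.9803]  S=[0.7704]  K=[0.1605; -0.7097]  nu=[-4.4483]  x^+=[-0.0304, -0.2331]  P^+=[0.9062 0.1484; 0.1484 0.1820]
step 2: x^-=[-0.0700, -0.2331]  P^-=[1.1219 0.1603; 0.1603 0.3720]  H_jac=[-0.2878 -0.9577]  S=[0.7324]  K=[-0.6504; -0.5494]  nu=[1.8466]  x^+=[-1.2711, -1.2475]  P^+=[0.8121 -0.1014; -0.1014 0.1509]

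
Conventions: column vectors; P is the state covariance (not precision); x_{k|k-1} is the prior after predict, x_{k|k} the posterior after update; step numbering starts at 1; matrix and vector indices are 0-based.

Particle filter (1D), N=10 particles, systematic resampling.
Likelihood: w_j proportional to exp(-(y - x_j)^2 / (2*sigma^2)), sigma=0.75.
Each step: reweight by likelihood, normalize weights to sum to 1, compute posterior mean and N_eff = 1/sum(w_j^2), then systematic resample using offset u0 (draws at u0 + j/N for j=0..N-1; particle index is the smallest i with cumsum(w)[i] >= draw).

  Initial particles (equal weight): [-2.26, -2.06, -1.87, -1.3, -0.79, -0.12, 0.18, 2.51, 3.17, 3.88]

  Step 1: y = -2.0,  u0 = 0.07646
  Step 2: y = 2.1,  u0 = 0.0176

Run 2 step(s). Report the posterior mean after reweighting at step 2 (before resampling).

post_mean = -0.8467

step 1: w=[0.2414, 0.2556, 0.2526, 0.1659, 0.0698, 0.0111, 0.0038, 0.0000, 0.0000, 0.0000]  mean=-1.8157  Neff=4.5476  idx=[0, 0, 1, 1, 1, 2, 2, 3, 3, 4]
step 2: w=[0.0001, 0.0001, 0.0003, 0.0003, 0.0003, 0.0012, 0.0012, 0.0516, 0.0516, 0.8933]  mean=-0.8467  Neff=1.2449  idx=[7, 9, 9, 9, 9, 9, 9, 9, 9, 9]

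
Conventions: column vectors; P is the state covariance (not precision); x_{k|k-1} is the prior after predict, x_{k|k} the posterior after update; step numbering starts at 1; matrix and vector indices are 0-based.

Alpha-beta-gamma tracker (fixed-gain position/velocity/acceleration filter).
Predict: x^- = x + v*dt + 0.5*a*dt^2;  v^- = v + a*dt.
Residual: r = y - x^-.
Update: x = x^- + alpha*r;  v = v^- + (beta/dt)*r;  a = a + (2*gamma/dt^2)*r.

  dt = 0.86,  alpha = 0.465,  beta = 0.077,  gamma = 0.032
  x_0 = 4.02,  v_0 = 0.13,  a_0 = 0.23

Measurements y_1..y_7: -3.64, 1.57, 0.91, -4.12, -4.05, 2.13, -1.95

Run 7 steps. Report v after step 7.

v_post = -1.5960

step 1: x_pred=4.2169  r=-7.8569  x^+=0.5634  v^+=-0.3757  a^+=-0.4499
step 2: x_pred=0.0740  r=1.4960  x^+=0.7696  v^+=-0.6286  a^+=-0.3204
step 3: x_pred=0.1105  r=0.7995  x^+=0.4823  v^+=-0.8326  a^+=-0.2512
step 4: x_pred=-0.3267  r=-3.7933  x^+=-2.0906  v^+=-1.3883  a^+=-0.5795
step 5: x_pred=-3.4988  r=-0.5512  x^+=-3.7551  v^+=-1.9360  a^+=-0.6272
step 6: x_pred=-5.6520  r=7.7820  x^+=-2.0334  v^+=-1.7786  a^+=0.0462
step 7: x_pred=-3.5459  r=1.5959  x^+=-2.8038  v^+=-1.5960  a^+=0.1843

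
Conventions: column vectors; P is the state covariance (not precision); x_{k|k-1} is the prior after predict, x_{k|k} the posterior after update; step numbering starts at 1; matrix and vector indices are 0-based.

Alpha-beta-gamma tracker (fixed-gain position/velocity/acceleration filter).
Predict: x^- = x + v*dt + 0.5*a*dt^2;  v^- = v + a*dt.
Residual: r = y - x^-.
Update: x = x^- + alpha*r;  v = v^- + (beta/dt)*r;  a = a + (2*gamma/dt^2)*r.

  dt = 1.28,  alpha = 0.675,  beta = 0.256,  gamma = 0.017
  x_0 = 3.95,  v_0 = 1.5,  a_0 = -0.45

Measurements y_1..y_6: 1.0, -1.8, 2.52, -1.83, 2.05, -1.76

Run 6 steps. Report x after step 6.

step 1: x_pred=5.5014  r=-4.5014  x^+=2.4629  v^+=0.0237  a^+=-0.5434
step 2: x_pred=2.0482  r=-3.8482  x^+=-0.5494  v^+=-1.4415  a^+=-0.6233
step 3: x_pred=-2.9050  r=5.4250  x^+=0.7569  v^+=-1.1543  a^+=-0.5107
step 4: x_pred=-1.1389  r=-0.6911  x^+=-1.6054  v^+=-1.9461  a^+=-0.5250
step 5: x_pred=-4.5266  r=6.5766  x^+=-0.0874  v^+=-1.3029  a^+=-0.3886
step 6: x_pred=-2.0734  r=0.3134  x^+=-1.8618  v^+=-1.7375  a^+=-0.3821

x_post = -1.8618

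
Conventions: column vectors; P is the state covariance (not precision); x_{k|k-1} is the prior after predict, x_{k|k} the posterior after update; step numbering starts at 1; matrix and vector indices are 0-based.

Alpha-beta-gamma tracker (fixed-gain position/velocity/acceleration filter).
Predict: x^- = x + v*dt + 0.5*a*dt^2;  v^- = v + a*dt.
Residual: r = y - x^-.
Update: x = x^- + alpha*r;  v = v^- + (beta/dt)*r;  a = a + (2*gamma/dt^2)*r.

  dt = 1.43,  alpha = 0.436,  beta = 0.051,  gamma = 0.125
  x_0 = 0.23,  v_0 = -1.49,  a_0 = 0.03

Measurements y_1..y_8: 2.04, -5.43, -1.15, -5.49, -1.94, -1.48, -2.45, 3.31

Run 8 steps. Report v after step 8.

v_post = 1.9934

step 1: x_pred=-1.8700  r=3.9100  x^+=-0.1653  v^+=-1.3077  a^+=0.5080
step 2: x_pred=-1.5158  r=-3.9142  x^+=-3.2224  v^+=-0.7208  a^+=0.0295
step 3: x_pred=-4.2229  r=3.0729  x^+=-2.8831  v^+=-0.5690  a^+=0.4052
step 4: x_pred=-3.2826  r=-2.2074  x^+=-4.2450  v^+=-0.0684  a^+=0.1353
step 5: x_pred=-4.2044  r=2.2644  x^+=-3.2171  v^+=0.2059  a^+=0.4121
step 6: x_pred=-2.5013  r=1.0213  x^+=-2.0560  v^+=0.8317  a^+=0.5370
step 7: x_pred=-0.3177  r=-2.1323  x^+=-1.2474  v^+=1.5235  a^+=0.2763
step 8: x_pred=1.2138  r=2.0962  x^+=2.1277  v^+=1.9934  a^+=0.5326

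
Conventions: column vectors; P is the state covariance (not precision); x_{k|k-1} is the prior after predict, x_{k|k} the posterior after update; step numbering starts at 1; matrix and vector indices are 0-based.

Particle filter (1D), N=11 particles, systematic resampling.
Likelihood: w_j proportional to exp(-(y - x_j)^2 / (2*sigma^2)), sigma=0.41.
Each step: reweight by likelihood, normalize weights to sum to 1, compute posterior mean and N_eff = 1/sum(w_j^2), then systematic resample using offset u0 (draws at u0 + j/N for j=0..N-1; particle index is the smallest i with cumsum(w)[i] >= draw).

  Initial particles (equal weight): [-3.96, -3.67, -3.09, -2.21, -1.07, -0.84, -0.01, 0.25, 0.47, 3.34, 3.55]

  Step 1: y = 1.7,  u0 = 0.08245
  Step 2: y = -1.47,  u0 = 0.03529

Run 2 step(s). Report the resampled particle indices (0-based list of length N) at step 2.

resampled_idx = [0, 0, 0, 0, 0, 0, 1, 3, 5, 7, 8]

step 1: w=[0.0000, 0.0000, 0.0000, 0.0000, 0.0000, 0.0000, 0.0123, 0.1417, 0.8185, 0.0247, 0.0028]  mean=0.5125  Neff=1.4477  idx=[7, 8, 8, 8, 8, 8, 8, 8, 8, 8, 9]
step 2: w=[0.5493, 0.0501, 0.0501, 0.0501, 0.0501, 0.0501, 0.0501, 0.0501, 0.0501, 0.0501, 0.0000]  mean=0.3492  Neff=3.0837  idx=[0, 0, 0, 0, 0, 0, 1, 3, 5, 7, 8]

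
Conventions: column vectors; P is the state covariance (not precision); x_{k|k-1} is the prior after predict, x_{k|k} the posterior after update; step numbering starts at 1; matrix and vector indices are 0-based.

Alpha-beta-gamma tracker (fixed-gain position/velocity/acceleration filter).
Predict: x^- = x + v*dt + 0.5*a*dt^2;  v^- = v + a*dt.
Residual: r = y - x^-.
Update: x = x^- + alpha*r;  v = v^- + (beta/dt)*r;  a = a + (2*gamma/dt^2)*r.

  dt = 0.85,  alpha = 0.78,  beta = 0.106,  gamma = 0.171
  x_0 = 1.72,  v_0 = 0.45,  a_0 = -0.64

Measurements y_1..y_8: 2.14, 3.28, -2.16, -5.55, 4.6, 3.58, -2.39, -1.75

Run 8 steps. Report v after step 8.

step 1: x_pred=1.8713  r=0.2687  x^+=2.0809  v^+=-0.0605  a^+=-0.5128
step 2: x_pred=1.8442  r=1.4358  x^+=2.9641  v^+=-0.3173  a^+=0.1668
step 3: x_pred=2.7547  r=-4.9147  x^+=-1.0788  v^+=-0.7884  a^+=-2.1596
step 4: x_pred=-2.5291  r=-3.0209  x^+=-4.8854  v^+=-3.0008  a^+=-3.5895
step 5: x_pred=-8.7328  r=13.3328  x^+=1.6668  v^+=-4.3892  a^+=2.7216
step 6: x_pred=-1.0808  r=4.6608  x^+=2.5546  v^+=-1.4946  a^+=4.9279
step 7: x_pred=3.0644  r=-5.4544  x^+=-1.1900  v^+=2.0139  a^+=2.3460
step 8: x_pred=1.3693  r=-3.1193  x^+=-1.0638  v^+=3.6190  a^+=0.8695

v_post = 3.6190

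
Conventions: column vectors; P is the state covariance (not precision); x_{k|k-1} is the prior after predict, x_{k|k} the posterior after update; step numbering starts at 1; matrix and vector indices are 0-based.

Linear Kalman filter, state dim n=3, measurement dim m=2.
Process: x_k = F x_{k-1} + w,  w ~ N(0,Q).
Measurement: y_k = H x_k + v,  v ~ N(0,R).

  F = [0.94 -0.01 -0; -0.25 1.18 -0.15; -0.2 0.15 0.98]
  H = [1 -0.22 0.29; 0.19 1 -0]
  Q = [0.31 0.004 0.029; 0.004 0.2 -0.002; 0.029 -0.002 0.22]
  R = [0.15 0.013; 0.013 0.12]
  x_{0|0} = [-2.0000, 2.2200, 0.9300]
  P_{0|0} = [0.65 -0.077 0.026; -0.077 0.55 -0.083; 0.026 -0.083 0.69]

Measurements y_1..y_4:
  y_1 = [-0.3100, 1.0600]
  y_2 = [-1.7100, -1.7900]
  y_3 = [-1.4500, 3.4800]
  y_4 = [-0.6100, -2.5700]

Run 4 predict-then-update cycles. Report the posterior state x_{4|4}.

step 1: x^-=[-1.9022, 2.9801, 1.6444]  P^-=[0.8858 -0.2446 -0.0803; -0.2446 1.0987 -0.0522; -0.0803 -0.0522 0.8911]  S=[1.2317 -0.3144; -0.3144 1.1578]  K=[0.7813 0.1462; -0.1882 0.8578; 0.1494 -0.0177]  nu=[1.7709, -1.5587]  x^+=[-0.7465, 1.3098, 1.9366]  P^+=[0.1810 -0.0067 -0.2186; -0.0067 0.1018 0.0413; -0.2186 0.0413 0.8615]
step 2: x^-=[-0.7148, 1.4417, 2.2437]  P^-=[0.4701 -0.0163 -0.2079; -0.0163 0.3453 -0.0059; -0.2079 -0.0059 1.1552]  S=[0.6213 -0.0024; -0.0024 0.4761]  K=[0.6660 0.1568; -0.1484 0.7180; 0.2063 -0.0943]  nu=[-1.3287, -3.0959]  x^+=[-2.0850, -0.5841, 2.2614]  P^+=[0.1833 -0.0074 -0.2863; -0.0074 0.0856 0.0458; -0.2863 0.0458 1.1244]
step 3: x^-=[-1.9541, -0.5071, 2.5456]  P^-=[0.4721 -0.0078 -0.2708; -0.0078 0.3227 -0.0275; -0.2708 -0.0275 1.4353]  S=[0.6083 0.0013; 0.0013 0.4567]  K=[0.6495 0.1774; -0.1442 0.7036; 0.2493 -0.1736]  nu=[-0.3457, 4.3584]  x^+=[-1.4055, 2.6094, 1.7027]  P^+=[0.2009 -0.0084 -0.3552; -0.0084 0.0842 0.0499; -0.3552 0.0499 1.3838]
step 4: x^-=[-1.3473, 3.1750, 2.3412]  P^-=[0.4877 -0.0034 -0.3378; -0.0034 0.3216 -0.0452; -0.3378 -0.0452 1.7133]  S=[0.6087 -0.0001; -0.0001 0.4579]  K=[0.6415 0.1950; -0.1433 0.7009; 0.2777 -0.2389]  nu=[0.7568, -5.4891]  x^+=[-1.9323, -0.7804, 3.8627]  P^+=[0.2198 -0.0100 -0.4249; -0.0100 0.0841 0.0557; -0.4249 0.0557 1.6403]

x_post = [-1.9323, -0.7804, 3.8627]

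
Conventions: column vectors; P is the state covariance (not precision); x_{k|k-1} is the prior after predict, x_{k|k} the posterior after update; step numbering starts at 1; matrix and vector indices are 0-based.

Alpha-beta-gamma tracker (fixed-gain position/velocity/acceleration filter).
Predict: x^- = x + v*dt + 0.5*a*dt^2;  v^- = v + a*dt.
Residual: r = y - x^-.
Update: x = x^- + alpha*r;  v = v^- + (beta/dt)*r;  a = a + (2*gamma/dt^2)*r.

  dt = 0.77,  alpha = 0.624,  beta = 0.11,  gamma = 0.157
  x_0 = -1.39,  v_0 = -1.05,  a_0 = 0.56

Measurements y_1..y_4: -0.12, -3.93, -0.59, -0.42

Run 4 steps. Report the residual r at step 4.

step 1: x_pred=-2.0325  r=1.9125  x^+=-0.8391  v^+=-0.3456  a^+=1.5729
step 2: x_pred=-0.6389  r=-3.2911  x^+=-2.6926  v^+=0.3954  a^+=-0.1701
step 3: x_pred=-2.4386  r=1.8486  x^+=-1.2851  v^+=0.5285  a^+=0.8089
step 4: x_pred=-0.6383  r=0.2183  x^+=-0.5021  v^+=1.1825  a^+=0.9245

resid = 0.2183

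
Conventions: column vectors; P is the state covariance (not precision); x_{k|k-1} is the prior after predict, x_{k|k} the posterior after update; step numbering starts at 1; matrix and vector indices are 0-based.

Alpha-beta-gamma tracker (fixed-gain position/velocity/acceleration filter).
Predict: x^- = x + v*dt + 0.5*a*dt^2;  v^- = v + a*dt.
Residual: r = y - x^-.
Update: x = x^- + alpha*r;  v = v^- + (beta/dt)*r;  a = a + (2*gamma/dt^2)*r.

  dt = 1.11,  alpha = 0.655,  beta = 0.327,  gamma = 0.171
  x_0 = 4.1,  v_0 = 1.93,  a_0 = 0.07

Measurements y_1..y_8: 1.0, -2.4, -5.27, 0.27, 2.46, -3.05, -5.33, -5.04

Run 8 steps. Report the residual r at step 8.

resid = -7.5914

step 1: x_pred=6.2854  r=-5.2854  x^+=2.8235  v^+=0.4506  a^+=-1.3971
step 2: x_pred=2.4630  r=-4.8630  x^+=-0.7223  v^+=-2.5328  a^+=-2.7469
step 3: x_pred=-5.2259  r=-0.0441  x^+=-5.2548  v^+=-5.5949  a^+=-2.7592
step 4: x_pred=-13.1649  r=13.4349  x^+=-4.3650  v^+=-4.6997  a^+=0.9700
step 5: x_pred=-8.9842  r=11.4442  x^+=-1.4882  v^+=-0.2516  a^+=4.1466
step 6: x_pred=0.7869  r=-3.8369  x^+=-1.7263  v^+=3.2207  a^+=3.0816
step 7: x_pred=3.7472  r=-9.0772  x^+=-2.1984  v^+=3.9672  a^+=0.5620
step 8: x_pred=2.5514  r=-7.5914  x^+=-2.4210  v^+=2.3546  a^+=-1.5452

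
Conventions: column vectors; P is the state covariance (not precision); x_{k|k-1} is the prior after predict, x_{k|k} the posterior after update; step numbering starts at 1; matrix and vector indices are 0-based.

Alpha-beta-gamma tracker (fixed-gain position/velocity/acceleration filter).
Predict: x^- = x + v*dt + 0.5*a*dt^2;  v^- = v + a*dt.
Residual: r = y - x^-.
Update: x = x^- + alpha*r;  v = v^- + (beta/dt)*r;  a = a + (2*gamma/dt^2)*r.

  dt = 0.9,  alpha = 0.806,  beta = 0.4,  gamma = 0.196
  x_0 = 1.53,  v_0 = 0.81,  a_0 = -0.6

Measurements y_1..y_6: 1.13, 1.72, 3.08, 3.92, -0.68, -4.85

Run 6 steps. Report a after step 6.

a_post = -3.5925

step 1: x_pred=2.0160  r=-0.8860  x^+=1.3019  v^+=-0.1238  a^+=-1.0288
step 2: x_pred=0.7738  r=0.9462  x^+=1.5364  v^+=-0.6292  a^+=-0.5709
step 3: x_pred=0.7390  r=2.3410  x^+=2.6258  v^+=-0.1025  a^+=0.5621
step 4: x_pred=2.7612  r=1.1588  x^+=3.6952  v^+=0.9184  a^+=1.1228
step 5: x_pred=4.9765  r=-5.6565  x^+=0.4174  v^+=-0.5851  a^+=-1.6146
step 6: x_pred=-0.7631  r=-4.0869  x^+=-4.0571  v^+=-3.8546  a^+=-3.5925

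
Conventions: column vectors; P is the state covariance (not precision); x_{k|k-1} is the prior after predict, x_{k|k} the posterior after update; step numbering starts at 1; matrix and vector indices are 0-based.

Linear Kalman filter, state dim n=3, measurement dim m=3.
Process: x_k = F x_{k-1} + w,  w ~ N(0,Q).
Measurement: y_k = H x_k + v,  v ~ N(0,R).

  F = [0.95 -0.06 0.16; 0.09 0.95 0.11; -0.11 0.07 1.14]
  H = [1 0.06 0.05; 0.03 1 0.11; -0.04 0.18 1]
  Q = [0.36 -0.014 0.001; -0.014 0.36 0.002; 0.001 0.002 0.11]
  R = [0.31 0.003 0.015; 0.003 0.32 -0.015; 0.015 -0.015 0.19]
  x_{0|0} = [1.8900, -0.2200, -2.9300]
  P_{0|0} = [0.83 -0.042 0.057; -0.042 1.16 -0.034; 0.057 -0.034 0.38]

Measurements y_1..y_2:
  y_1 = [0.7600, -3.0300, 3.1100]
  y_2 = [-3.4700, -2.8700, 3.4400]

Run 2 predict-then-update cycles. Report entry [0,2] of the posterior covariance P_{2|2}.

step 1: x^-=[1.3399, -0.3612, -3.5635]  P^-=[1.1457 -0.0383 0.0383; -0.0383 1.4051 0.0908; 0.0383 0.0908 0.6005]  S=[1.4621 0.0960 0.0521; 0.0960 1.7513 0.3975; 0.0521 0.3975 0.8680]  K=[0.7872 -0.0318 -0.0493; -0.0192 0.8011 0.0320; 0.0292 -0.0802 0.7438]  nu=[-0.3801, -2.3170, 6.7921]  x^+=[0.7799, -1.9927, 1.6635]  P^+=[0.2434 -0.0161 0.0156; -0.0161 0.2623 -0.0541; 0.0156 -0.0541 0.1533]
step 2: x^-=[1.1266, -1.6399, 1.6711]  P^-=[0.5921 -0.0259 0.0209; -0.0259 0.5868 -0.0197; 0.0209 -0.0197 0.3012]  S=[0.9039 0.0329 0.0276; 0.0329 0.9052 0.1044; 0.0276 0.1044 0.5028]  K=[0.6569 -0.0250 -0.0457; -0.0154 0.6408 0.0407; 0.0221 -0.0545 0.6005]  nu=[-4.5818, -1.4477, 2.1092]  x^+=[-1.9430, -2.4114, 2.9151]  P^+=[0.2030 -0.0128 0.0120; -0.0128 0.2092 -0.0403; 0.0120 -0.0403 0.1230]

P_post[0,2] = 0.0120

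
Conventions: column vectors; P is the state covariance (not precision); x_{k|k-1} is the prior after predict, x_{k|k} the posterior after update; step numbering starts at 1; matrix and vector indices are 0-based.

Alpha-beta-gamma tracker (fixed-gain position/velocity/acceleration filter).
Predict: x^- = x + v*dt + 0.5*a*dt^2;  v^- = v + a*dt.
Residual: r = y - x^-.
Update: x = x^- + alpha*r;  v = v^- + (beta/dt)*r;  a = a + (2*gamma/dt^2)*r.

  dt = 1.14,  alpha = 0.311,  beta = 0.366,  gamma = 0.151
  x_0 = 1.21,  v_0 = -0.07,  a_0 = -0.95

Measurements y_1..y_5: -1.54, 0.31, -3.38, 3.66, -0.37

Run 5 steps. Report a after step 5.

step 1: x_pred=0.5129  r=-2.0529  x^+=-0.1256  v^+=-1.8121  a^+=-1.4270
step 2: x_pred=-3.1186  r=3.4286  x^+=-2.0523  v^+=-2.3381  a^+=-0.6303
step 3: x_pred=-5.1274  r=1.7474  x^+=-4.5840  v^+=-2.4957  a^+=-0.2242
step 4: x_pred=-7.5748  r=11.2348  x^+=-4.0808  v^+=0.8556  a^+=2.3865
step 5: x_pred=-1.5546  r=1.1846  x^+=-1.1862  v^+=3.9565  a^+=2.6618

a_post = 2.6618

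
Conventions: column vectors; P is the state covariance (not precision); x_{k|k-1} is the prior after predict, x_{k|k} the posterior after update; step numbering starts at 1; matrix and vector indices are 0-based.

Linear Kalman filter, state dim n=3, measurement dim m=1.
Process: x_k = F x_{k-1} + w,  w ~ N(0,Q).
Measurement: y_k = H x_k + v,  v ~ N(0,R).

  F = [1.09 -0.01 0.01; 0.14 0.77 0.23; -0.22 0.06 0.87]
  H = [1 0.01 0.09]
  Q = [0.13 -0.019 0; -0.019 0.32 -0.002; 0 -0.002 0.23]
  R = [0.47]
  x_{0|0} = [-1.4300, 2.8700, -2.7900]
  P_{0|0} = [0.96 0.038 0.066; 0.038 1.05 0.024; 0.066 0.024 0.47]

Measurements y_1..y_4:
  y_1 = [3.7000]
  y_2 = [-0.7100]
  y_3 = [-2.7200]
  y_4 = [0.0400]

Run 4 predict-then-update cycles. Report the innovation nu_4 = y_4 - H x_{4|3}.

step 1: x^-=[-1.6153, 1.3680, -1.9405]  P^-=[1.2713 0.1691 -0.1619; 0.1691 1.0072 0.1260; -0.1619 0.1260 0.6122]  S=[1.7209]  K=[0.7313; 0.1107; -0.0613]  nu=[5.4763]  x^+=[2.3895, 1.9743, -2.2765]  P^+=[0.3510 0.0298 -0.0847; 0.0298 0.9861 0.1377; -0.0847 0.1377 0.6057]
step 2: x^-=[2.5620, 1.3311, -2.3877]  P^-=[0.5447 0.0327 -0.1588; 0.0327 0.9933 0.2373; -0.1588 0.2373 0.7551]  S=[0.9934]  K=[0.5343; 0.0644; -0.0890]  nu=[-3.0704]  x^+=[0.9216, 1.1333, -2.1144]  P^+=[0.2612 -0.0015 -0.1115; -0.0015 0.9892 0.2429; -0.1115 0.2429 0.7472]
step 3: x^-=[0.9721, 0.5154, -1.9743]  P^-=[0.4380 -0.0131 -0.1643; -0.0131 1.0297 0.3436; -0.1643 0.3436 0.8798]  S=[0.8860]  K=[0.4775; 0.0317; -0.0922]  nu=[-3.5196]  x^+=[-0.7085, 0.4036, -1.6499]  P^+=[0.2360 -0.0265 -0.1253; -0.0265 1.0288 0.3462; -0.1253 0.3462 0.8723]
step 4: x^-=[-0.7928, -0.1679, -1.2553]  P^-=[0.4083 -0.0408 -0.1727; -0.0408 1.0896 0.4448; -0.1727 0.4448 0.9902]  S=[0.8553]  K=[0.4587; 0.0118; -0.0926]  nu=[0.9475]  x^+=[-0.3582, -0.1567, -1.3430]  P^+=[0.2283 -0.0455 -0.1364; -0.0455 1.0894 0.4458; -0.1364 0.4458 0.9828]

innov = [0.9475]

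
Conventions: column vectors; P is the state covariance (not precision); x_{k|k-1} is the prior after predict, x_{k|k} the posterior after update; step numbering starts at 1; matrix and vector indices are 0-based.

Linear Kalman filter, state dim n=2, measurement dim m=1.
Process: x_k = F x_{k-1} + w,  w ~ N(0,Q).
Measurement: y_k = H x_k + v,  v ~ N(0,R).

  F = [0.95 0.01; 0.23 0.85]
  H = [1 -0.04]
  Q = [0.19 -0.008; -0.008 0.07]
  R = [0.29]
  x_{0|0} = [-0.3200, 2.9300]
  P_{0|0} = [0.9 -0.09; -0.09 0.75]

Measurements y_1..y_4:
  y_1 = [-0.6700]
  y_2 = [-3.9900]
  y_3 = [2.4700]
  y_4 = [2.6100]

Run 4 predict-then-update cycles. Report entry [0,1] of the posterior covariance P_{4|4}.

P_post[0,1] = 0.0404

step 1: x^-=[-0.2747, 2.4169]  P^-=[1.0006 0.1221; 0.1221 0.6243]  S=[1.2818]  K=[0.7768; 0.0758]  nu=[-0.2986]  x^+=[-0.5067, 2.3943]  P^+=[0.2271 0.0467; 0.0467 0.6169]
step 2: x^-=[-0.4574, 1.9186]  P^-=[0.3959 0.0847; 0.0847 0.5460]  S=[0.6800]  K=[0.5772; 0.0924]  nu=[-3.4559]  x^+=[-2.4523, 1.5993]  P^+=[0.1693 0.0484; 0.0484 0.5402]
step 3: x^-=[-2.3137, 0.7954]  P^-=[0.3438 0.0728; 0.0728 0.4882]  S=[0.6288]  K=[0.5422; 0.0847]  nu=[4.8155]  x^+=[0.2971, 1.2033]  P^+=[0.1590 0.0439; 0.0439 0.4837]
step 4: x^-=[0.2943, 1.0911]  P^-=[0.3344 0.0664; 0.0664 0.4450]  S=[0.6198]  K=[0.5352; 0.0784]  nu=[2.3594]  x^+=[1.5571, 1.2762]  P^+=[0.1568 0.0404; 0.0404 0.4412]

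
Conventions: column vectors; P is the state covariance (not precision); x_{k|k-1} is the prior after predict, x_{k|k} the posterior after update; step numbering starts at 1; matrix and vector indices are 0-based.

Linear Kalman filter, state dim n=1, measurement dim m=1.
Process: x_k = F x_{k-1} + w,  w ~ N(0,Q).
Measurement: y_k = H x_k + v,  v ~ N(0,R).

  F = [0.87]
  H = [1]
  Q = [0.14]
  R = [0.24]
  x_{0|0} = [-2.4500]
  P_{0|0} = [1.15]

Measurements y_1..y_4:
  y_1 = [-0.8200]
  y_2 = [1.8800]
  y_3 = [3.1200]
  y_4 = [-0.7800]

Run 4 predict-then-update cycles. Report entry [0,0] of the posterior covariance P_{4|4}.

step 1: x^-=[-2.1315]  P^-=[1.0104]  S=[1.2504]  K=[0.8081]  nu=[1.3115]  x^+=[-1.0717]  P^+=[0.1939]
step 2: x^-=[-0.9324]  P^-=[0.2868]  S=[0.5268]  K=[0.5444]  nu=[2.8124]  x^+=[0.5987]  P^+=[0.1307]
step 3: x^-=[0.5209]  P^-=[0.2389]  S=[0.4789]  K=[0.4988]  nu=[2.5991]  x^+=[1.8174]  P^+=[0.1197]
step 4: x^-=[1.5812]  P^-=[0.2306]  S=[0.4706]  K=[0.4900]  nu=[-2.3612]  x^+=[0.4241]  P^+=[0.1176]

P_post[0,0] = 0.1176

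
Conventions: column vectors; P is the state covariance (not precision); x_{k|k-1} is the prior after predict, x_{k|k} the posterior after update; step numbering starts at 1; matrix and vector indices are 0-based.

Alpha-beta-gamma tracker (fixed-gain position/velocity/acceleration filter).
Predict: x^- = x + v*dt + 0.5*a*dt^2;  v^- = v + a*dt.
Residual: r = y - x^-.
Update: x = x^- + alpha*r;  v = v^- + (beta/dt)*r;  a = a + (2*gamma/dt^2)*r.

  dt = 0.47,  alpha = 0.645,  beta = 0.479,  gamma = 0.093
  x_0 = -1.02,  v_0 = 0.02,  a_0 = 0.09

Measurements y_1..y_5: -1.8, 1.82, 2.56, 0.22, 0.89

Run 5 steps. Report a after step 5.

step 1: x_pred=-1.0007  r=-0.7993  x^+=-1.5162  v^+=-0.7523  a^+=-0.5831
step 2: x_pred=-1.9342  r=3.7542  x^+=0.4872  v^+=2.7997  a^+=2.5781
step 3: x_pred=2.0879  r=0.4721  x^+=2.3924  v^+=4.4926  a^+=2.9756
step 4: x_pred=4.8326  r=-4.6126  x^+=1.8575  v^+=1.1902  a^+=-0.9082
step 5: x_pred=2.3166  r=-1.4266  x^+=1.3964  v^+=-0.6905  a^+=-2.1094

a_post = -2.1094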